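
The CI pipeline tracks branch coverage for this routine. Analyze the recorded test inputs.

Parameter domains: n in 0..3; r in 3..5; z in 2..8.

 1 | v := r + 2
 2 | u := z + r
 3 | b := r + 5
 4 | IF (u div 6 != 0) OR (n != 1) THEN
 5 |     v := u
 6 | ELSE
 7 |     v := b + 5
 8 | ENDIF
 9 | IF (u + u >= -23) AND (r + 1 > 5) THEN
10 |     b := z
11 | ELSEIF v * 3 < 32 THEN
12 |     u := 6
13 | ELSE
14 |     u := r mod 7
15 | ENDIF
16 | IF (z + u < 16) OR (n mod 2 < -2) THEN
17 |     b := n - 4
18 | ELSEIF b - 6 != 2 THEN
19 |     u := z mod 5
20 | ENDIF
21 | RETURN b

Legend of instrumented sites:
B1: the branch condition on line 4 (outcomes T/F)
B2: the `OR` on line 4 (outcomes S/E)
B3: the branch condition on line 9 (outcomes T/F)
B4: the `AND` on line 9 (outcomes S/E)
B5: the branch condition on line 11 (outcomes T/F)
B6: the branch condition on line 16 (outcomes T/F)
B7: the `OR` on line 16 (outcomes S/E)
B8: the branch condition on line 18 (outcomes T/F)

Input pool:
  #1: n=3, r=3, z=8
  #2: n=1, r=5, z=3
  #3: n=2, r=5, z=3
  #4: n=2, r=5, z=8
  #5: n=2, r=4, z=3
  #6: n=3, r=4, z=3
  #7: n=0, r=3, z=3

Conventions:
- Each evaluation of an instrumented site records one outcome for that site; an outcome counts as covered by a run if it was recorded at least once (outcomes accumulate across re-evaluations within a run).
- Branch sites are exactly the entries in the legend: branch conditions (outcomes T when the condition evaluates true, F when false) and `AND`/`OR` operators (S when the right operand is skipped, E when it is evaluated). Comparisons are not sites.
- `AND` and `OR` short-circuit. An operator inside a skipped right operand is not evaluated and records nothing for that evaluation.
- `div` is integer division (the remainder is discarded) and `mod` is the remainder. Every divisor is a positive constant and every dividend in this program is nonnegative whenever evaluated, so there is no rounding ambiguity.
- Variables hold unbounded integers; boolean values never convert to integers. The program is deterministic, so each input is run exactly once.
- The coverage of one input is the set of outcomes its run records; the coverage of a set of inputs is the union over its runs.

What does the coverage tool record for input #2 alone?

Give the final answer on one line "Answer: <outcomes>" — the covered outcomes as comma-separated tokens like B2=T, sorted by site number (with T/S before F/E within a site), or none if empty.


Tracing the run of input #2 (n=1, r=5, z=3):
  B2->S, B1->T, B4->E, B3->T, B7->S, B6->T
collecting distinct outcomes: B1=T, B2=S, B3=T, B4=E, B6=T, B7=S
Answer: B1=T, B2=S, B3=T, B4=E, B6=T, B7=S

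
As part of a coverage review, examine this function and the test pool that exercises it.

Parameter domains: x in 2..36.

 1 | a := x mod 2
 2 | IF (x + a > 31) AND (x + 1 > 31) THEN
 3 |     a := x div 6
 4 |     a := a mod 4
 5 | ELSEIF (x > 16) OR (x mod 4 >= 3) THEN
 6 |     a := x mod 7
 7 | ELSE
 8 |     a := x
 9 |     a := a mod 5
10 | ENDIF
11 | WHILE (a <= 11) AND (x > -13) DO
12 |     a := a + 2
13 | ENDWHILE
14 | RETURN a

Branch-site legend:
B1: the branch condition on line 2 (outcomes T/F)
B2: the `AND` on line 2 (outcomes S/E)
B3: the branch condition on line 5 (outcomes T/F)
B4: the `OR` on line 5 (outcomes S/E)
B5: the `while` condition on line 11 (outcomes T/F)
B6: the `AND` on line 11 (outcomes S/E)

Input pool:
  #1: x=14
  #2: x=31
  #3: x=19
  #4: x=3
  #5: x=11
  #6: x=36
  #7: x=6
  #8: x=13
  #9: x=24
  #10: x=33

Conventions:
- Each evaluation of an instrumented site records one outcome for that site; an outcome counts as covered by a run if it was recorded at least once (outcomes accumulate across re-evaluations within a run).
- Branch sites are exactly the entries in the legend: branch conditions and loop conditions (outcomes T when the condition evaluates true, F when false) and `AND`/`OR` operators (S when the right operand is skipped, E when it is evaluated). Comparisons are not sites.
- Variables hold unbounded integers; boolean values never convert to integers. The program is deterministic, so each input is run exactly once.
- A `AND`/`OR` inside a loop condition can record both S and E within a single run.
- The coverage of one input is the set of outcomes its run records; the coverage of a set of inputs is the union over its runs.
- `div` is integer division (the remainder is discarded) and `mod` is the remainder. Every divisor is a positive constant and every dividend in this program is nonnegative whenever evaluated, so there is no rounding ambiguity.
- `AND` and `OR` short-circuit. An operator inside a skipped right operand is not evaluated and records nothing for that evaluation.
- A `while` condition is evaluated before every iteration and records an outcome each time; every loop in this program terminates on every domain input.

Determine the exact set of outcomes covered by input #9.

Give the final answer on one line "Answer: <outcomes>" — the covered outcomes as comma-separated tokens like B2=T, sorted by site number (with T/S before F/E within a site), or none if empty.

Running input #9 (x=24), event by event:
  B2->S, B1->F, B4->S, B3->T, B6->E, B5->T, B6->E, B5->T, B6->E, B5->T
  B6->E, B5->T, B6->E, B5->T, B6->S, B5->F
collecting distinct outcomes: B1=F, B2=S, B3=T, B4=S, B5=T, B5=F, B6=S, B6=E

Answer: B1=F, B2=S, B3=T, B4=S, B5=T, B5=F, B6=S, B6=E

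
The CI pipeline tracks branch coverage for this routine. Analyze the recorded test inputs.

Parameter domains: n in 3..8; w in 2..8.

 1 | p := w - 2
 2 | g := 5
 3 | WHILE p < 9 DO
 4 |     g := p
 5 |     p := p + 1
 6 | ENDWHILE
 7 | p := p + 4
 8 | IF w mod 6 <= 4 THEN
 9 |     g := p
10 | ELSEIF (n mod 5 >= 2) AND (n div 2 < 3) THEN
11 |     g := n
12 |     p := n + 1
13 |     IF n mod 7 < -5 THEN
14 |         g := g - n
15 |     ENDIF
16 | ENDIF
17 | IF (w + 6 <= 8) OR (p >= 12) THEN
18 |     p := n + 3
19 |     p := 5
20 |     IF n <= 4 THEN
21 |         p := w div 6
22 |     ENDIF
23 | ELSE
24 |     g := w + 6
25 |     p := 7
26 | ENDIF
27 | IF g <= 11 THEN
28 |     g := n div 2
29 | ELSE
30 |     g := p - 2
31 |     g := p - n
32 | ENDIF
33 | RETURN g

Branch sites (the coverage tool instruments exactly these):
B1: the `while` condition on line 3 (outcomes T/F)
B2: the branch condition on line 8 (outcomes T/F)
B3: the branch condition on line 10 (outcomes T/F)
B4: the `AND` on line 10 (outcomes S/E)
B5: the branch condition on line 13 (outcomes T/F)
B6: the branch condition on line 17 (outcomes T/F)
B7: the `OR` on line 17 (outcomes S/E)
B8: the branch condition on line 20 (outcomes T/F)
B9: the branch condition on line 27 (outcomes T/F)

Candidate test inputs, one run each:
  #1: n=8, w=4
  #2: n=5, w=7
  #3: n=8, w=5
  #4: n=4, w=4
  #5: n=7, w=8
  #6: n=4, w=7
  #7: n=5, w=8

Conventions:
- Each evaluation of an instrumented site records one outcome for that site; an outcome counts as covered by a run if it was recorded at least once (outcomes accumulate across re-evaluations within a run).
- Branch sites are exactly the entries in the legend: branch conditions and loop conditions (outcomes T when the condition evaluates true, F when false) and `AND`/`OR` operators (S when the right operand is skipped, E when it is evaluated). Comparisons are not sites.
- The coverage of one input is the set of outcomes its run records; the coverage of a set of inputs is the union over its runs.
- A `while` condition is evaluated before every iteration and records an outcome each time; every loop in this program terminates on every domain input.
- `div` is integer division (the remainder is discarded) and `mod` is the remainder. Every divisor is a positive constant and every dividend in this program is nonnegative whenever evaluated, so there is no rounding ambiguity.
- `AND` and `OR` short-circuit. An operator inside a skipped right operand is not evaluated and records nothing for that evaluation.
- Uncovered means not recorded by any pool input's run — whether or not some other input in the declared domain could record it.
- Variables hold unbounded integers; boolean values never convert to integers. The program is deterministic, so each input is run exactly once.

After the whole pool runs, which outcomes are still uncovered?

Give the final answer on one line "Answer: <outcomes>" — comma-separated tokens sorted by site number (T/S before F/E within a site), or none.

input #1, n=8, w=4: outcomes B1=T, B1=F, B2=T, B6=T, B7=E, B8=F, B9=F
input #2, n=5, w=7: outcomes B1=T, B1=F, B2=T, B6=T, B7=E, B8=F, B9=F
input #3, n=8, w=5: outcomes B1=T, B1=F, B2=F, B3=F, B4=E, B6=T, B7=E, B8=F, B9=T
input #4, n=4, w=4: outcomes B1=T, B1=F, B2=T, B6=T, B7=E, B8=T, B9=F
input #5, n=7, w=8: outcomes B1=T, B1=F, B2=T, B6=T, B7=E, B8=F, B9=F
input #6, n=4, w=7: outcomes B1=T, B1=F, B2=T, B6=T, B7=E, B8=T, B9=F
input #7, n=5, w=8: outcomes B1=T, B1=F, B2=T, B6=T, B7=E, B8=F, B9=F
union over the pool: B1=T, B1=F, B2=T, B2=F, B3=F, B4=E, B6=T, B7=E, B8=T, B8=F, B9=T, B9=F
uncovered (6 of 18): B3=T, B4=S, B5=T, B5=F, B6=F, B7=S

Answer: B3=T, B4=S, B5=T, B5=F, B6=F, B7=S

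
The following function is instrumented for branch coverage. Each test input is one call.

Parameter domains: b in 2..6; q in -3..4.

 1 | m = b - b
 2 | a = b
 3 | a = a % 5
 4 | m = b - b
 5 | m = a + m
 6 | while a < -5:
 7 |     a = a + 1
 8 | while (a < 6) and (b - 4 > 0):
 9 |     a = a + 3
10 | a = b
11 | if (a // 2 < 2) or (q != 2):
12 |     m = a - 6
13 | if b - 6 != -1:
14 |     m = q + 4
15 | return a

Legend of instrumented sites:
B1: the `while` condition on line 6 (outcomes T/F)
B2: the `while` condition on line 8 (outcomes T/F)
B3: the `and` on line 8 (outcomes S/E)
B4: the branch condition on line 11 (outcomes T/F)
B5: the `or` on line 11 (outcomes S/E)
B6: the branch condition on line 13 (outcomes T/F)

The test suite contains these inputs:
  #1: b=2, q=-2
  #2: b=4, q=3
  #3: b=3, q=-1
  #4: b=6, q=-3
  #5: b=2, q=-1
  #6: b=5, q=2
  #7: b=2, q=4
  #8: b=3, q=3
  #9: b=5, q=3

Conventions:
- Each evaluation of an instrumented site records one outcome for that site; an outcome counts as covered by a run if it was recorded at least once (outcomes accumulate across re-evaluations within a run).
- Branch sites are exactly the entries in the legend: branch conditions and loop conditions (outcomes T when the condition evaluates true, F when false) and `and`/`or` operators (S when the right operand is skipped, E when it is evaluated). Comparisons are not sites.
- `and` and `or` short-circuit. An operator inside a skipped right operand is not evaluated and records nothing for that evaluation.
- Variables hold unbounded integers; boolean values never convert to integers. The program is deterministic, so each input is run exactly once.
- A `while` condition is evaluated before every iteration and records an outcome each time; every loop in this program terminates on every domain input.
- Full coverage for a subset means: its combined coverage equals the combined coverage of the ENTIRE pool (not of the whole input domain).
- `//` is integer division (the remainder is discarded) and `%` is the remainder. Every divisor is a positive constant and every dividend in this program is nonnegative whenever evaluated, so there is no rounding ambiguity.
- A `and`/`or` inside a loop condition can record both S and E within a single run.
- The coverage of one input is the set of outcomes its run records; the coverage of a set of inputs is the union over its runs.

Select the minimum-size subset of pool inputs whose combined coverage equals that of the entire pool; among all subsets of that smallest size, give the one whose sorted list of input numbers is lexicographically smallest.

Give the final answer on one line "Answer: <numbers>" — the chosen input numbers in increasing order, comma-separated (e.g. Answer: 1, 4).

#1 (b=2, q=-2) -> B1->F, B3->E, B2->F, B5->S, B4->T, B6->T; covered: B1=F, B2=F, B3=E, B4=T, B5=S, B6=T
#2 (b=4, q=3) -> B1->F, B3->E, B2->F, B5->E, B4->T, B6->T; covered: B1=F, B2=F, B3=E, B4=T, B5=E, B6=T
#3 (b=3, q=-1) -> B1->F, B3->E, B2->F, B5->S, B4->T, B6->T; covered: B1=F, B2=F, B3=E, B4=T, B5=S, B6=T
#4 (b=6, q=-3) -> B1->F, B3->E, B2->T, B3->E, B2->T, B3->S, B2->F, B5->E, B4->T, B6->T; covered: B1=F, B2=T, B2=F, B3=S, B3=E, B4=T, B5=E, B6=T
#5 (b=2, q=-1) -> B1->F, B3->E, B2->F, B5->S, B4->T, B6->T; covered: B1=F, B2=F, B3=E, B4=T, B5=S, B6=T
#6 (b=5, q=2) -> B1->F, B3->E, B2->T, B3->E, B2->T, B3->S, B2->F, B5->E, B4->F, B6->F; covered: B1=F, B2=T, B2=F, B3=S, B3=E, B4=F, B5=E, B6=F
#7 (b=2, q=4) -> B1->F, B3->E, B2->F, B5->S, B4->T, B6->T; covered: B1=F, B2=F, B3=E, B4=T, B5=S, B6=T
#8 (b=3, q=3) -> B1->F, B3->E, B2->F, B5->S, B4->T, B6->T; covered: B1=F, B2=F, B3=E, B4=T, B5=S, B6=T
#9 (b=5, q=3) -> B1->F, B3->E, B2->T, B3->E, B2->T, B3->S, B2->F, B5->E, B4->T, B6->F; covered: B1=F, B2=T, B2=F, B3=S, B3=E, B4=T, B5=E, B6=F
union over all inputs: B1=F, B2=T, B2=F, B3=S, B3=E, B4=T, B4=F, B5=S, B5=E, B6=T, B6=F (11 outcomes)
size 1 is not enough: best union over all size-1 subsets is 8/11
size 2: inputs {1, 6} cover all 11 outcomes, and no lexicographically smaller subset of this size does

Answer: 1, 6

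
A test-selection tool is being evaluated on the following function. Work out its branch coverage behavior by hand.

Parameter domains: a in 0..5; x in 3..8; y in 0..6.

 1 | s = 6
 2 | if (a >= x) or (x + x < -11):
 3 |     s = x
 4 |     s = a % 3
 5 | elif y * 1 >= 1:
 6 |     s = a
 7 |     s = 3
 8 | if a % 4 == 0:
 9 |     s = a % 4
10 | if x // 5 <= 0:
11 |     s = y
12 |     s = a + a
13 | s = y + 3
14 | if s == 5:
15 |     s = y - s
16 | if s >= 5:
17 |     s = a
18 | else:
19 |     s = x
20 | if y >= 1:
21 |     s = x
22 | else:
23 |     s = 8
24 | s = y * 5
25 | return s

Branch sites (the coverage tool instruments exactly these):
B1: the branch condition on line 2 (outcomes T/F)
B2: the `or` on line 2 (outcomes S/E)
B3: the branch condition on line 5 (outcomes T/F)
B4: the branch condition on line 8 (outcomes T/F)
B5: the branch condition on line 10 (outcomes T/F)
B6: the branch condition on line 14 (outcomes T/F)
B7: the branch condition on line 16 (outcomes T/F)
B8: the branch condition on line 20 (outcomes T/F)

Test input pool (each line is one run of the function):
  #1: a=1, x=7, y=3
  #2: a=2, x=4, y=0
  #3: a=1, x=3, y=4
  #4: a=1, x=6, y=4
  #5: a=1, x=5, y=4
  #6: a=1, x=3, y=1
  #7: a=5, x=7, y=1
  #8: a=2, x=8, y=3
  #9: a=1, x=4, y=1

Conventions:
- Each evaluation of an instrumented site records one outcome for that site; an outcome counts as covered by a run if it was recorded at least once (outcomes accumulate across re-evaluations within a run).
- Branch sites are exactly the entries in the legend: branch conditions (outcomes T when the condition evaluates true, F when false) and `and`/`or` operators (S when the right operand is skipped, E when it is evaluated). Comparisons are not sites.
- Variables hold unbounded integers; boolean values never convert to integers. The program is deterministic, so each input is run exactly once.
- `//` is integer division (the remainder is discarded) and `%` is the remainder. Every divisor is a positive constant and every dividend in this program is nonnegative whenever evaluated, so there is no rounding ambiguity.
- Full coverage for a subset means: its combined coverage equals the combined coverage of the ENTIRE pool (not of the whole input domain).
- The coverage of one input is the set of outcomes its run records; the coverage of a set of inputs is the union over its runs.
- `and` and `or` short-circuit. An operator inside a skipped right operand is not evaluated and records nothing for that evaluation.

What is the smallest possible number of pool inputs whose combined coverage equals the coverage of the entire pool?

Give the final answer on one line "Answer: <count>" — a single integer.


#1 (a=1, x=7, y=3) -> B2->E, B1->F, B3->T, B4->F, B5->F, B6->F, B7->T, B8->T; covered: B1=F, B2=E, B3=T, B4=F, B5=F, B6=F, B7=T, B8=T
#2 (a=2, x=4, y=0) -> B2->E, B1->F, B3->F, B4->F, B5->T, B6->F, B7->F, B8->F; covered: B1=F, B2=E, B3=F, B4=F, B5=T, B6=F, B7=F, B8=F
#3 (a=1, x=3, y=4) -> B2->E, B1->F, B3->T, B4->F, B5->T, B6->F, B7->T, B8->T; covered: B1=F, B2=E, B3=T, B4=F, B5=T, B6=F, B7=T, B8=T
#4 (a=1, x=6, y=4) -> B2->E, B1->F, B3->T, B4->F, B5->F, B6->F, B7->T, B8->T; covered: B1=F, B2=E, B3=T, B4=F, B5=F, B6=F, B7=T, B8=T
#5 (a=1, x=5, y=4) -> B2->E, B1->F, B3->T, B4->F, B5->F, B6->F, B7->T, B8->T; covered: B1=F, B2=E, B3=T, B4=F, B5=F, B6=F, B7=T, B8=T
#6 (a=1, x=3, y=1) -> B2->E, B1->F, B3->T, B4->F, B5->T, B6->F, B7->F, B8->T; covered: B1=F, B2=E, B3=T, B4=F, B5=T, B6=F, B7=F, B8=T
#7 (a=5, x=7, y=1) -> B2->E, B1->F, B3->T, B4->F, B5->F, B6->F, B7->F, B8->T; covered: B1=F, B2=E, B3=T, B4=F, B5=F, B6=F, B7=F, B8=T
#8 (a=2, x=8, y=3) -> B2->E, B1->F, B3->T, B4->F, B5->F, B6->F, B7->T, B8->T; covered: B1=F, B2=E, B3=T, B4=F, B5=F, B6=F, B7=T, B8=T
#9 (a=1, x=4, y=1) -> B2->E, B1->F, B3->T, B4->F, B5->T, B6->F, B7->F, B8->T; covered: B1=F, B2=E, B3=T, B4=F, B5=T, B6=F, B7=F, B8=T
together the pool reaches 12 outcomes: B1=F, B2=E, B3=T, B3=F, B4=F, B5=T, B5=F, B6=F, B7=T, B7=F, B8=T, B8=F
no size-1 subset reaches all 12 outcomes (best union: 8/12)
the canonical winner is {1, 2}: size 2, full 12-outcome coverage, earliest index list among size-2 covers
Answer: 2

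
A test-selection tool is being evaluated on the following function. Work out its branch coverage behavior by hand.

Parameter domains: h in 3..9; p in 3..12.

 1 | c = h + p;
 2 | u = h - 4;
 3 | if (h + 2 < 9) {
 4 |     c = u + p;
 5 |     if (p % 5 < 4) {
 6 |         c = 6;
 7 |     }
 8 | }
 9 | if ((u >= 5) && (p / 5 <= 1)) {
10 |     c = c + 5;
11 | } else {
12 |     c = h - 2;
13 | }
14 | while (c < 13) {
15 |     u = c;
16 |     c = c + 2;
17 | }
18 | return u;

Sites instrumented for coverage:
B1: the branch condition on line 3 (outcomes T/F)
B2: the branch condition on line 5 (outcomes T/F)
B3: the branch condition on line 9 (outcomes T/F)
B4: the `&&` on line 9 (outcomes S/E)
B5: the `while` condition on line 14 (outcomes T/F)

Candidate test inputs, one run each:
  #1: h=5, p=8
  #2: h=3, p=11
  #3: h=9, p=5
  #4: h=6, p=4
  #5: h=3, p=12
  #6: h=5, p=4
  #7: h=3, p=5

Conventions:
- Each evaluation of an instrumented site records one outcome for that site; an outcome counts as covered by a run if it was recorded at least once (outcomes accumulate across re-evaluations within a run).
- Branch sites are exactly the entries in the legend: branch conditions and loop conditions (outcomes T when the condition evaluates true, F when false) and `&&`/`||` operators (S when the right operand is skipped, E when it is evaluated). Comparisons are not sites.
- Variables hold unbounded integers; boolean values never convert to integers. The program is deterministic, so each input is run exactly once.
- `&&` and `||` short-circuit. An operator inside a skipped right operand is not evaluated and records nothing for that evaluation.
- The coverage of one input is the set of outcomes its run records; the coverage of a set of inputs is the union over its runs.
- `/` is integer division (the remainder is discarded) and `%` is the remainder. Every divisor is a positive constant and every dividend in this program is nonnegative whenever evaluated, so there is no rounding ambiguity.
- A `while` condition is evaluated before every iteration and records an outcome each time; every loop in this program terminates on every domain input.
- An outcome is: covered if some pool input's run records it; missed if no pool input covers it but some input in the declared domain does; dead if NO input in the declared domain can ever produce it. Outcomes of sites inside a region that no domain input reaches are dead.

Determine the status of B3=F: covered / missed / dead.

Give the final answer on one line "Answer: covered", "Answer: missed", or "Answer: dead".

B3=F is recorded by pool input(s) 1, 2, 4, 5, 6, 7 -> covered

Answer: covered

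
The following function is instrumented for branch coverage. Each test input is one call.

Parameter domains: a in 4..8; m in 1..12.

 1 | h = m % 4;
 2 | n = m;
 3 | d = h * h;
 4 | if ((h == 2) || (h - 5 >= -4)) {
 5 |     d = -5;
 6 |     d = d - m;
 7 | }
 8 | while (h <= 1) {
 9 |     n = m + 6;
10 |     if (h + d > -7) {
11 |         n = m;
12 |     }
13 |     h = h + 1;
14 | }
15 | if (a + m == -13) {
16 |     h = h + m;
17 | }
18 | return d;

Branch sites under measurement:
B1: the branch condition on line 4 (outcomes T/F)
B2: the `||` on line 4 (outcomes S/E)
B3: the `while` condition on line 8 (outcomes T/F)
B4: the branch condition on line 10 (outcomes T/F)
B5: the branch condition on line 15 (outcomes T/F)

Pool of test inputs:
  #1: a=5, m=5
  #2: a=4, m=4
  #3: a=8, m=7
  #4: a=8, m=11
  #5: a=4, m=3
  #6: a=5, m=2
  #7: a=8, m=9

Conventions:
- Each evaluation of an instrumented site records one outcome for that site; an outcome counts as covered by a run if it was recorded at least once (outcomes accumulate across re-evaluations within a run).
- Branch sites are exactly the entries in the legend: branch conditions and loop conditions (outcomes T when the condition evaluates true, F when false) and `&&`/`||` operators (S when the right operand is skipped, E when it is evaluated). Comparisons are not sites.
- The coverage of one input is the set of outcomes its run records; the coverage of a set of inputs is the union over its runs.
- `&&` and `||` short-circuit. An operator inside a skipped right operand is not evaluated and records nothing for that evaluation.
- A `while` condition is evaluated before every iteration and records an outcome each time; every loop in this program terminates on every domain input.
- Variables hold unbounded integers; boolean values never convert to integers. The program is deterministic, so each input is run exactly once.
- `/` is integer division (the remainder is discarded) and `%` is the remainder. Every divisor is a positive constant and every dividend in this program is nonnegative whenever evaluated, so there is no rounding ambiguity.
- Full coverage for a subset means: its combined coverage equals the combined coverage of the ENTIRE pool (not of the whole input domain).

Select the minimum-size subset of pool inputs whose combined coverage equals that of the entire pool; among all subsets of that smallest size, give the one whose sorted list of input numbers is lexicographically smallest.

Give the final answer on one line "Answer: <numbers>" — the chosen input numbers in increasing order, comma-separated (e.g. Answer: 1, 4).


input #1, a=5, m=5: events B2->E, B1->T, B3->T, B4->F, B3->F, B5->F; outcomes B1=T, B2=E, B3=T, B3=F, B4=F, B5=F
input #2, a=4, m=4: events B2->E, B1->F, B3->T, B4->T, B3->T, B4->T, B3->F, B5->F; outcomes B1=F, B2=E, B3=T, B3=F, B4=T, B5=F
input #3, a=8, m=7: events B2->E, B1->T, B3->F, B5->F; outcomes B1=T, B2=E, B3=F, B5=F
input #4, a=8, m=11: events B2->E, B1->T, B3->F, B5->F; outcomes B1=T, B2=E, B3=F, B5=F
input #5, a=4, m=3: events B2->E, B1->T, B3->F, B5->F; outcomes B1=T, B2=E, B3=F, B5=F
input #6, a=5, m=2: events B2->S, B1->T, B3->F, B5->F; outcomes B1=T, B2=S, B3=F, B5=F
input #7, a=8, m=9: events B2->E, B1->T, B3->T, B4->F, B3->F, B5->F; outcomes B1=T, B2=E, B3=T, B3=F, B4=F, B5=F
pool-wide coverage (9 outcomes): B1=T, B1=F, B2=S, B2=E, B3=T, B3=F, B4=T, B4=F, B5=F
size 1 is not enough: best union over all size-1 subsets is 6/9
size 2 is not enough: best union over all size-2 subsets is 8/9
size 3: inputs {1, 2, 6} cover all 9 outcomes, and no lexicographically smaller subset of this size does
Answer: 1, 2, 6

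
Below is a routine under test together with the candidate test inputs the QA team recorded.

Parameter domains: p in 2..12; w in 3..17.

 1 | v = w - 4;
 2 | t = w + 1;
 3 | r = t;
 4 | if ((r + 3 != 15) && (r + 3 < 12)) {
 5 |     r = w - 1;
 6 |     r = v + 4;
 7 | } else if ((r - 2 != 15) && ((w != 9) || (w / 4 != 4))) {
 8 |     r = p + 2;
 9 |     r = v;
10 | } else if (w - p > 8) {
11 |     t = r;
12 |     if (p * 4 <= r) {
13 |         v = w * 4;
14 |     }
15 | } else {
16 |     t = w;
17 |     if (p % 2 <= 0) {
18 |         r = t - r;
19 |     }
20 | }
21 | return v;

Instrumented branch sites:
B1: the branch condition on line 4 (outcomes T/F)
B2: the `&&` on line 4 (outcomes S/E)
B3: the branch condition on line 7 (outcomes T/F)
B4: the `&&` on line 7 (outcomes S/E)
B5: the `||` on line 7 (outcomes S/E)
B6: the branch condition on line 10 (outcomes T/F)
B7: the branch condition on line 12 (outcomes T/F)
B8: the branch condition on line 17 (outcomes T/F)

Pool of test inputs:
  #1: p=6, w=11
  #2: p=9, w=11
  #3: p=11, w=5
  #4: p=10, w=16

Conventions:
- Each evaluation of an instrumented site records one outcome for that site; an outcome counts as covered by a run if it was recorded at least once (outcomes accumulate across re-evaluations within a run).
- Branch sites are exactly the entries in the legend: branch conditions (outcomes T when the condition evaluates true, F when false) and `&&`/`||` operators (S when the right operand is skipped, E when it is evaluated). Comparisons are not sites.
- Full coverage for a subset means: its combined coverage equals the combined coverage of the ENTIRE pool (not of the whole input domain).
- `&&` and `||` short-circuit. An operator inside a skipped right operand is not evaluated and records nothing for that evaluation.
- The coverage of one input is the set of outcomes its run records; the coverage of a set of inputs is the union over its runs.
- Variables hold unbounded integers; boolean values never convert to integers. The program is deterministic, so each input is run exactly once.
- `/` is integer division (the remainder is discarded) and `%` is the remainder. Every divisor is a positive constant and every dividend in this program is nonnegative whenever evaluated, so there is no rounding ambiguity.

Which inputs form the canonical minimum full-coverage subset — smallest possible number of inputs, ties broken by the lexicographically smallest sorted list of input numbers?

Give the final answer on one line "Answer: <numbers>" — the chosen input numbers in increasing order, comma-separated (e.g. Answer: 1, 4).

run #1 (p=6, w=11) records B1=F, B2=S, B3=T, B4=E, B5=S
run #2 (p=9, w=11) records B1=F, B2=S, B3=T, B4=E, B5=S
run #3 (p=11, w=5) records B1=T, B2=E
run #4 (p=10, w=16) records B1=F, B2=E, B3=F, B4=S, B6=F, B8=T
together the pool reaches 11 outcomes: B1=T, B1=F, B2=S, B2=E, B3=T, B3=F, B4=S, B4=E, B5=S, B6=F, B8=T
every size-1 subset falls short of the 11 outcomes (best: 6/11)
every size-2 subset falls short of the 11 outcomes (best: 10/11)
at size 3, {1, 3, 4} reaches all 11 outcomes; every lexicographically earlier size-3 subset fails

Answer: 1, 3, 4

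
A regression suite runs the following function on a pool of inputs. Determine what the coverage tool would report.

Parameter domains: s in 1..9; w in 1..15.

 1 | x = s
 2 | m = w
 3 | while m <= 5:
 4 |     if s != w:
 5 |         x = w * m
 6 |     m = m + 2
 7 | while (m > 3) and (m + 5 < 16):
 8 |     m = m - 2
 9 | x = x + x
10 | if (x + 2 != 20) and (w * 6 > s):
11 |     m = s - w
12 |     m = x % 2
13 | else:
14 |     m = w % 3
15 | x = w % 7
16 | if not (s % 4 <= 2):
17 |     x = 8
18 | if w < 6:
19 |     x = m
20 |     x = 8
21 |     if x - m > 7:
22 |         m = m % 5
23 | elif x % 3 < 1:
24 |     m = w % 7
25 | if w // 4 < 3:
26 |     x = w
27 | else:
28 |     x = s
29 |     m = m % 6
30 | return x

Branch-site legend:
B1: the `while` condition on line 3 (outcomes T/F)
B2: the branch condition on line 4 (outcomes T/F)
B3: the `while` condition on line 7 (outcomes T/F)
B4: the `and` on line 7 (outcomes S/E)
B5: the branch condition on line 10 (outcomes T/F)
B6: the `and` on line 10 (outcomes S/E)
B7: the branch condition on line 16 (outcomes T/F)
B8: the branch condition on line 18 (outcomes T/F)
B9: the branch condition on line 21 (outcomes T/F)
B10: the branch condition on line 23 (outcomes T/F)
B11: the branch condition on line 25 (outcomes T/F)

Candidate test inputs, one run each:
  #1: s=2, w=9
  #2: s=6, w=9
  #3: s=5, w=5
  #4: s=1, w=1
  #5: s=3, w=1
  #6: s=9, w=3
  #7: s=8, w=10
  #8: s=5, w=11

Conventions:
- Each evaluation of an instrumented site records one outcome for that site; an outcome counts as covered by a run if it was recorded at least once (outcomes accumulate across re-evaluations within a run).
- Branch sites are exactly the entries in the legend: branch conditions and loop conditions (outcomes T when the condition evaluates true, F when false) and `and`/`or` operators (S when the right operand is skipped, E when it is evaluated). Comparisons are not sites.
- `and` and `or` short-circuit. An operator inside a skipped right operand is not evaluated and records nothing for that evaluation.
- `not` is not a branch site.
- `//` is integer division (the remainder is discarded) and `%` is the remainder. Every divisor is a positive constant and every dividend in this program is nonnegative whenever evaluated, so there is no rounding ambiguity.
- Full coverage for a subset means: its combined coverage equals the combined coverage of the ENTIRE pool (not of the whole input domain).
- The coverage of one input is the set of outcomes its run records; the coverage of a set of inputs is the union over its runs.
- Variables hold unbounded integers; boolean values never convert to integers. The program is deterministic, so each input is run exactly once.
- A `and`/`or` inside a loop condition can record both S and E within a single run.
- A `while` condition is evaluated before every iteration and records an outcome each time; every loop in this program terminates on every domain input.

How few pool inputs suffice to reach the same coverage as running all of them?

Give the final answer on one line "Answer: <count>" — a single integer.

#1 (s=2, w=9) -> B1->F, B4->E, B3->T, B4->E, B3->T, B4->E, B3->T, B4->S, B3->F, B6->E, B5->T, B7->F, B8->F, B10->F, ...; covered: B1=F, B3=T, B3=F, B4=S, B4=E, B5=T, B6=E, B7=F, B8=F, B10=F, B11=T
#2 (s=6, w=9) -> B1->F, B4->E, B3->T, B4->E, B3->T, B4->E, B3->T, B4->S, B3->F, B6->E, B5->T, B7->F, B8->F, B10->F, ...; covered: B1=F, B3=T, B3=F, B4=S, B4=E, B5=T, B6=E, B7=F, B8=F, B10=F, B11=T
#3 (s=5, w=5) -> B1->T, B2->F, B1->F, B4->E, B3->T, B4->E, B3->T, B4->S, B3->F, B6->E, B5->T, B7->F, B8->T, B9->T, ...; covered: B1=T, B1=F, B2=F, B3=T, B3=F, B4=S, B4=E, B5=T, B6=E, B7=F, B8=T, B9=T, B11=T
#4 (s=1, w=1) -> B1->T, B2->F, B1->T, B2->F, B1->T, B2->F, B1->F, B4->E, B3->T, B4->E, B3->T, B4->S, B3->F, B6->E, ...; covered: B1=T, B1=F, B2=F, B3=T, B3=F, B4=S, B4=E, B5=T, B6=E, B7=F, B8=T, B9=T, B11=T
#5 (s=3, w=1) -> B1->T, B2->T, B1->T, B2->T, B1->T, B2->T, B1->F, B4->E, B3->T, B4->E, B3->T, B4->S, B3->F, B6->E, ...; covered: B1=T, B1=F, B2=T, B3=T, B3=F, B4=S, B4=E, B5=T, B6=E, B7=T, B8=T, B9=T, B11=T
#6 (s=9, w=3) -> B1->T, B2->T, B1->T, B2->T, B1->F, B4->E, B3->T, B4->E, B3->T, B4->S, B3->F, B6->E, B5->T, B7->F, ...; covered: B1=T, B1=F, B2=T, B3=T, B3=F, B4=S, B4=E, B5=T, B6=E, B7=F, B8=T, B9=T, B11=T
#7 (s=8, w=10) -> B1->F, B4->E, B3->T, B4->E, B3->T, B4->E, B3->T, B4->E, B3->T, B4->S, B3->F, B6->E, B5->T, B7->F, ...; covered: B1=F, B3=T, B3=F, B4=S, B4=E, B5=T, B6=E, B7=F, B8=F, B10=T, B11=T
#8 (s=5, w=11) -> B1->F, B4->E, B3->F, B6->E, B5->T, B7->F, B8->F, B10->F, B11->T; covered: B1=F, B3=F, B4=E, B5=T, B6=E, B7=F, B8=F, B10=F, B11=T
together the pool reaches 18 outcomes: B1=T, B1=F, B2=T, B2=F, B3=T, B3=F, B4=S, B4=E, B5=T, B6=E, B7=T, B7=F, B8=T, B8=F, B9=T, B10=T, B10=F, B11=T
every size-1 subset falls short of the 18 outcomes (best: 13/18)
every size-2 subset falls short of the 18 outcomes (best: 16/18)
every size-3 subset falls short of the 18 outcomes (best: 17/18)
size 4: inputs {1, 3, 5, 7} cover all 18 outcomes, and no lexicographically smaller subset of this size does

Answer: 4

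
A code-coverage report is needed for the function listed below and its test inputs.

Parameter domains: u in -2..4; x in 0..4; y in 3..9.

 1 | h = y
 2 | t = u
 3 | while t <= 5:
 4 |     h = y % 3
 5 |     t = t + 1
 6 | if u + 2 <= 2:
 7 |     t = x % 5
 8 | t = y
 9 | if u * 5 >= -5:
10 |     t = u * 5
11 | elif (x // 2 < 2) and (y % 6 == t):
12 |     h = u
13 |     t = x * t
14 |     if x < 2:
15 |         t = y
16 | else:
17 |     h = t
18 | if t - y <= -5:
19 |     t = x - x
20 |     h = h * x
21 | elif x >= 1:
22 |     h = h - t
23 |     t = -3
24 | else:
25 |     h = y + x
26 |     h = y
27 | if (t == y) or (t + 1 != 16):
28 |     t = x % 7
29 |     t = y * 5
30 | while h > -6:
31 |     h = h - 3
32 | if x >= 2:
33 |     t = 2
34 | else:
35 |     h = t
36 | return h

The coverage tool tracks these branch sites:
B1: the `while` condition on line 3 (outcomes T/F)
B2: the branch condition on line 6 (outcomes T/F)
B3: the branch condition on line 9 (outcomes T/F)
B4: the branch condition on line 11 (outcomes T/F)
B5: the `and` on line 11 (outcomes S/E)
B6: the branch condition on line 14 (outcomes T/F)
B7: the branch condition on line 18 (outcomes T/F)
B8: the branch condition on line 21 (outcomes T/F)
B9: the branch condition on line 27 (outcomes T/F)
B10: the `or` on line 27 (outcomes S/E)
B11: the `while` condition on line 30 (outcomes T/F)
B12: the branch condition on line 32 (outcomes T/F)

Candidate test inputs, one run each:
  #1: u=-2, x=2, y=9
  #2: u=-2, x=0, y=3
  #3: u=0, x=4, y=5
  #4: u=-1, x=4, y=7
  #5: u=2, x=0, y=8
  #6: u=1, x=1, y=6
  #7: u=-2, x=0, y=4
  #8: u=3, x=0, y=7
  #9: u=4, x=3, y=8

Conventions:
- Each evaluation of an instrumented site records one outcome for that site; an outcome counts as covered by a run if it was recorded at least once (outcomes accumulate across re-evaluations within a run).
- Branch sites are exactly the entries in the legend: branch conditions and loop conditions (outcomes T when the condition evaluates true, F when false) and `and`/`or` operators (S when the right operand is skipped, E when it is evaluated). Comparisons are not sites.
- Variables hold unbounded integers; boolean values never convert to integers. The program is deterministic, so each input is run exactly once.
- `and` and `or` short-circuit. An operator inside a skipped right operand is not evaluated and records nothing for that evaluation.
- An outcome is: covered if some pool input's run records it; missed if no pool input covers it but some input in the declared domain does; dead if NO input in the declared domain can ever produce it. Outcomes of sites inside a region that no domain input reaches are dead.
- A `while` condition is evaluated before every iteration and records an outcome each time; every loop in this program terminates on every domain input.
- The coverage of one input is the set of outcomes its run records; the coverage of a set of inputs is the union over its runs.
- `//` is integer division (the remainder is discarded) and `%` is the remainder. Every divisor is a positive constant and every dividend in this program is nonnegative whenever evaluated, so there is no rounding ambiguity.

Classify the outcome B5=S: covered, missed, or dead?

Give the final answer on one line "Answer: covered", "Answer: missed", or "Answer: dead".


no pool input records B5=S
but domain input (u=-2, x=4, y=3) does record it -> reachable, so missed
Answer: missed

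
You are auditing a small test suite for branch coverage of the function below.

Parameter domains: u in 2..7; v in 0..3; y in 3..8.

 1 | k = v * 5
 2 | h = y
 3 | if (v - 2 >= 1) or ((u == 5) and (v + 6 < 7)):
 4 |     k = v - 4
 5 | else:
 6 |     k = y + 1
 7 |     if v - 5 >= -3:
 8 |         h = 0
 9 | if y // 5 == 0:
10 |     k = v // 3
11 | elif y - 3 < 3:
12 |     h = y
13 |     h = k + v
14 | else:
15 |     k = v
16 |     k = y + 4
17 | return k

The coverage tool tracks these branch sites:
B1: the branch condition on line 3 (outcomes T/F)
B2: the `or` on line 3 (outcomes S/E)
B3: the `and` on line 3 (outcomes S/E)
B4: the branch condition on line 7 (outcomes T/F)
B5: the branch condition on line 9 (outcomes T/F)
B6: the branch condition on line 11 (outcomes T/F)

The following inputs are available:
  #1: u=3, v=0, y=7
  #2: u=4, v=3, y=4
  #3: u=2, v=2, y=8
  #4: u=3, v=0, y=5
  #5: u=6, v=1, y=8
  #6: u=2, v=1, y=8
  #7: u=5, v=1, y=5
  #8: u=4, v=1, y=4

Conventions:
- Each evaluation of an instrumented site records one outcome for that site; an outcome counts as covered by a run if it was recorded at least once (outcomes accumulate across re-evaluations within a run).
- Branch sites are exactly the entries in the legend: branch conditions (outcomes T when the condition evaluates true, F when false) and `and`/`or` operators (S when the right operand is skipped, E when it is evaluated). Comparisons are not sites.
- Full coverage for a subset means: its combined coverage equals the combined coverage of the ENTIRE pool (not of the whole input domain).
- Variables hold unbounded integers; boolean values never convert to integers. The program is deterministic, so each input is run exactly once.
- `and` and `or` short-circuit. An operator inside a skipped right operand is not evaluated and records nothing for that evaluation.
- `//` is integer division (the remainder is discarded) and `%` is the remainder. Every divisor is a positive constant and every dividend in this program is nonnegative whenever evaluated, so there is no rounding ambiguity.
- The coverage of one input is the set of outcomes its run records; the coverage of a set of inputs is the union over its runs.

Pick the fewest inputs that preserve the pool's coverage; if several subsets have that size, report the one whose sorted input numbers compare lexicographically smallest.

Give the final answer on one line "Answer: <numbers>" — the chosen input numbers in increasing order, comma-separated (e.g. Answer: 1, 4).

input #1 (u=3, v=0, y=7): events B2->E, B3->S, B1->F, B4->F, B5->F, B6->F; covers B1=F, B2=E, B3=S, B4=F, B5=F, B6=F
input #2 (u=4, v=3, y=4): events B2->S, B1->T, B5->T; covers B1=T, B2=S, B5=T
input #3 (u=2, v=2, y=8): events B2->E, B3->S, B1->F, B4->T, B5->F, B6->F; covers B1=F, B2=E, B3=S, B4=T, B5=F, B6=F
input #4 (u=3, v=0, y=5): events B2->E, B3->S, B1->F, B4->F, B5->F, B6->T; covers B1=F, B2=E, B3=S, B4=F, B5=F, B6=T
input #5 (u=6, v=1, y=8): events B2->E, B3->S, B1->F, B4->F, B5->F, B6->F; covers B1=F, B2=E, B3=S, B4=F, B5=F, B6=F
input #6 (u=2, v=1, y=8): events B2->E, B3->S, B1->F, B4->F, B5->F, B6->F; covers B1=F, B2=E, B3=S, B4=F, B5=F, B6=F
input #7 (u=5, v=1, y=5): events B2->E, B3->E, B1->F, B4->F, B5->F, B6->T; covers B1=F, B2=E, B3=E, B4=F, B5=F, B6=T
input #8 (u=4, v=1, y=4): events B2->E, B3->S, B1->F, B4->F, B5->T; covers B1=F, B2=E, B3=S, B4=F, B5=T
union over all inputs: B1=T, B1=F, B2=S, B2=E, B3=S, B3=E, B4=T, B4=F, B5=T, B5=F, B6=T, B6=F (12 outcomes)
every size-1 subset falls short of the 12 outcomes (best: 6/12)
every size-2 subset falls short of the 12 outcomes (best: 9/12)
the canonical winner is {2, 3, 7}: size 3, full 12-outcome coverage, earliest index list among size-3 covers

Answer: 2, 3, 7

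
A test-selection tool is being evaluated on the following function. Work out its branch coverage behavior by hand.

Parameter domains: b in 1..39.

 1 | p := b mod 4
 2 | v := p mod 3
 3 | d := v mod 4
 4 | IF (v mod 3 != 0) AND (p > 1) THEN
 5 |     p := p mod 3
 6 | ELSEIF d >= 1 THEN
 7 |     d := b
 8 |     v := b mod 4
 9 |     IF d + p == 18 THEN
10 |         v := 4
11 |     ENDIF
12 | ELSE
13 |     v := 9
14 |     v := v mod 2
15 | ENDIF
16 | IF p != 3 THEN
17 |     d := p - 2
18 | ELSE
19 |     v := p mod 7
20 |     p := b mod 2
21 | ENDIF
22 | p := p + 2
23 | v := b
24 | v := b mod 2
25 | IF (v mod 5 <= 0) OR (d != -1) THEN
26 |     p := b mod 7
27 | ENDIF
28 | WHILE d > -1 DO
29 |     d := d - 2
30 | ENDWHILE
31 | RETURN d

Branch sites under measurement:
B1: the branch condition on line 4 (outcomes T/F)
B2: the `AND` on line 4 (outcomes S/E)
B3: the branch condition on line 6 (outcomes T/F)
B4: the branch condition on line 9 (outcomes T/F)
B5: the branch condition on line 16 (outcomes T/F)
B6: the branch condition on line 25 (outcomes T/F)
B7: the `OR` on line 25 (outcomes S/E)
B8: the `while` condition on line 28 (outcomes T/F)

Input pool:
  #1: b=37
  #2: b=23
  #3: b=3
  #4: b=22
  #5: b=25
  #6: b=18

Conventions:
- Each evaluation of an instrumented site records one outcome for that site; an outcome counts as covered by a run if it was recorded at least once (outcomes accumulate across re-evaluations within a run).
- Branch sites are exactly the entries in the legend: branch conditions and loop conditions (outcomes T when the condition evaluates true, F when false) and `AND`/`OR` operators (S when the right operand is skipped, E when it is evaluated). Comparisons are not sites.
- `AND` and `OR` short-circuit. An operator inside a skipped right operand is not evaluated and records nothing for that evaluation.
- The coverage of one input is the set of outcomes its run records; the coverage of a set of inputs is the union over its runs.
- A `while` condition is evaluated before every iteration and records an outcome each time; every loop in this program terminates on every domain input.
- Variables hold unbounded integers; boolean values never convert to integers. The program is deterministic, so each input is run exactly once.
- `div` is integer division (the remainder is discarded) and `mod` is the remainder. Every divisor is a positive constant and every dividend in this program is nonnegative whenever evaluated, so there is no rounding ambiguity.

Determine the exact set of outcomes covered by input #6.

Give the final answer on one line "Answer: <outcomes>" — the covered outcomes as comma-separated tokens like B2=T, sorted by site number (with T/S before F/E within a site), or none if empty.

Tracing the run of input #6 (b=18):
  B2->E, B1->T, B5->T, B7->S, B6->T, B8->T, B8->F
as a set, this run covers: B1=T, B2=E, B5=T, B6=T, B7=S, B8=T, B8=F

Answer: B1=T, B2=E, B5=T, B6=T, B7=S, B8=T, B8=F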